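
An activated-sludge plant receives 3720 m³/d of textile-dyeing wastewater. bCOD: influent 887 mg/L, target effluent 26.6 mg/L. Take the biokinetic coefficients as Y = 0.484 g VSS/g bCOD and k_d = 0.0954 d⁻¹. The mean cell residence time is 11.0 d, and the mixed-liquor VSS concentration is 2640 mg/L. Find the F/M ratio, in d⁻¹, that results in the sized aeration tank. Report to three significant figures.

F/M ≈ 0.397 d⁻¹

From the SRT design equation V = Y Q (S₀−S) θ_c / [X (1 + k_d θ_c)] = 0.484 × 3720 × (887 − 26.6) × 11.0 / [2640 × (1 + 0.0954 × 11.0)] = 1.7×10^7 / 5410 = 3150 m³.
F/M = Q·S₀ / (V·X) = 3720 × 887 / (3150 × 2640) = 0.3968 g bCOD·(g VSS·d)⁻¹.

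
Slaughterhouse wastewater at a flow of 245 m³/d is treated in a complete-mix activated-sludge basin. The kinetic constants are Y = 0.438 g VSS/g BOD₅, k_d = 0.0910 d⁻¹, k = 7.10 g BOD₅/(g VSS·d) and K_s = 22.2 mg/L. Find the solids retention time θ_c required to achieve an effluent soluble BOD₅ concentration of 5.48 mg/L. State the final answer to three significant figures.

From 1/θ_c = Y·k·S/(K_s + S) − k_d: Y·k·S/(K_s+S) = 0.438 × 7.10 × 5.48 / (22.2 + 5.48) = 0.6157 d⁻¹.
Then 1/θ_c = μ − k_d = 0.6157 − 0.0910 = 0.5247 d⁻¹, giving θ_c = 1.906 d.

θ_c ≈ 1.91 d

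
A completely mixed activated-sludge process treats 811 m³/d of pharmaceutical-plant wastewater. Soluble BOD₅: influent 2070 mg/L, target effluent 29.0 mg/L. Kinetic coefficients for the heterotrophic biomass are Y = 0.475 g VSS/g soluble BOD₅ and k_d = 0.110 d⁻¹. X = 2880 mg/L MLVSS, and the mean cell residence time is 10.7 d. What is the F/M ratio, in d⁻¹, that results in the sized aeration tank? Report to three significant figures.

F/M ≈ 0.434 d⁻¹

From the SRT design equation V = Y Q (S₀−S) θ_c / [X (1 + k_d θ_c)] = 0.475 × 811 × (2070 − 29.0) × 10.7 / [2880 × (1 + 0.110 × 10.7)] = 8.41×10^6 / 6270 = 1342 m³.
F/M = applied load / biomass = Q·S₀/(V·X) = 811 × 2070 / (1342 × 2880) = 0.4344 d⁻¹.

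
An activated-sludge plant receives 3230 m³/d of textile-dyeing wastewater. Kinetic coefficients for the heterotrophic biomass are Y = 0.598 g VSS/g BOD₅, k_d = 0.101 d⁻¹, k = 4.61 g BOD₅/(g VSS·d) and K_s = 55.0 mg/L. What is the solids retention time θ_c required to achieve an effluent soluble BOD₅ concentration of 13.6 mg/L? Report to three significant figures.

θ_c ≈ 2.24 d

From 1/θ_c = Y·k·S/(K_s + S) − k_d: Y·k·S/(K_s+S) = 0.598 × 4.61 × 13.6 / (55.0 + 13.6) = 0.5465 d⁻¹.
θ_c = 1/(μ − k_d) = 1/(0.5465 − 0.101) = 1/0.4455 = 2.244 d.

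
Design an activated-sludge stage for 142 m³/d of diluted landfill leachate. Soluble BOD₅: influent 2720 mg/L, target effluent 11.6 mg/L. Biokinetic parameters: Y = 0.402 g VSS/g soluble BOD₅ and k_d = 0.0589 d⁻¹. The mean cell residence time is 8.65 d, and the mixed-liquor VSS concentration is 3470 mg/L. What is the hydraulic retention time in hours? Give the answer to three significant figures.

From the SRT design equation V = Y Q (S₀−S) θ_c / [X (1 + k_d θ_c)] = 0.402 × 142 × (2720 − 11.6) × 8.65 / [3470 × (1 + 0.0589 × 8.65)] = 1.34×10^6 / 5238 = 255.3 m³.
τ = V/Q = 255.3/142 = 1.798 d, or 43.15 h.

τ ≈ 43.2 h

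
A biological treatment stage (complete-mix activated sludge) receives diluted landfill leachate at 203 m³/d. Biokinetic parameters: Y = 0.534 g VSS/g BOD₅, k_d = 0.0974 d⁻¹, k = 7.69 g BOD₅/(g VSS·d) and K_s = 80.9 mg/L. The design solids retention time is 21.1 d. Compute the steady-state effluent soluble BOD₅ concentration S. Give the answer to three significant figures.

Effluent substrate depends only on kinetics and SRT: S = K_s(1 + k_d θ_c) / [θ_c(Yk − k_d) − 1] = 80.9 × (1 + 0.0974 × 21.1) / [21.1 × (0.534 × 7.69 − 0.0974) − 1] = 247.2 / 83.59 = 2.957 mg/L.

S ≈ 2.96 mg/L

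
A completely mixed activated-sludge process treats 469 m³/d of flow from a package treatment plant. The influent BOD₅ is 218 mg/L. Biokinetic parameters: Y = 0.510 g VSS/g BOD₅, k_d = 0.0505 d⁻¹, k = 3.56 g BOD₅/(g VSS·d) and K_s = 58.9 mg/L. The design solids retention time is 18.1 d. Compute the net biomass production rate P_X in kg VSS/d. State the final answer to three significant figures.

For a completely mixed reactor with recycle the Lawrence–McCarty relation gives S = K_s·(1 + k_d·θ_c) / [θ_c·(Y·k − k_d) − 1] = 58.9 × (1 + 0.0505 × 18.1) / [18.1 × (0.510 × 3.56 − 0.0505) − 1] = 112.7 / 30.95 = 3.643 mg/L.
Correct the yield for decay: Y_obs = Y/(1 + k_d θ_c) = 0.510 / (1 + 0.0505 × 18.1) = 0.510 / 1.914 = 0.2665.
ΔS = 218 − 3.64 = 214.4 mg/L, so the substrate removal rate is 469 × 214.4/1000 = 100.5 kg BOD₅/d.
Net biomass production P_X = Y_obs × Q·(S₀ − S) = 0.2665 × 100.5 = 26.79 kg VSS/d.

P_X ≈ 26.8 kg VSS/d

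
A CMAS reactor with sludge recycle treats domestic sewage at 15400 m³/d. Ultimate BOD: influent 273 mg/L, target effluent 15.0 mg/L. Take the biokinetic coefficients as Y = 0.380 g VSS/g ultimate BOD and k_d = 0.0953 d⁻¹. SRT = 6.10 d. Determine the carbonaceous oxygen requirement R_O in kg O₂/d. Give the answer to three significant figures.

R_O ≈ 2620 kg O₂/d

Y_obs = Y / (1 + k_d θ_c) = 0.380 / (1 + 0.0953 × 6.10) = 0.380 / 1.581 = 0.2403.
Q·(S₀ − S) = 15400 × (273 − 15.0) × 10⁻³ = 3973 kg/d removed.
Biomass synthesised: P_X = Y_obs × 3973 = 954.8 kg VSS/d.
R_O = Q·ΔS − 1.42 P_X = 3973 − 1356 = 2617 kg O₂/d.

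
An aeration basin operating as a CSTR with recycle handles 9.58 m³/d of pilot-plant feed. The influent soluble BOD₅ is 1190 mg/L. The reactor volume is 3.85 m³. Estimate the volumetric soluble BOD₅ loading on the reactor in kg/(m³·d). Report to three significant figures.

L_v ≈ 2.96 kg soluble BOD₅/(m³·d)

Applied soluble BOD₅ load per unit volume = Q·S₀/V = (9.58 × 1190/1000)/3.850 = 2.961 kg soluble BOD₅·m⁻³·d⁻¹.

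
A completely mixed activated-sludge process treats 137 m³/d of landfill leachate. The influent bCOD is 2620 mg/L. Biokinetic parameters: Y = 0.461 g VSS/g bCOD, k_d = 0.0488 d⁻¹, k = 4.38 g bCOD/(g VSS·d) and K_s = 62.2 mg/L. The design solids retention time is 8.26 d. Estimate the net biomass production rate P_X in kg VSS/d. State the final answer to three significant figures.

From the Monod/SRT balance for a CMAS, S = K_s·(1+k_d θ_c)/[θ_c·(Y k − k_d) − 1] = 62.2 × (1 + 0.0488 × 8.26) / [8.26 × (0.461 × 4.38 − 0.0488) − 1] = 87.27 / 15.28 = 5.713 mg/L.
Observed yield with endogenous decay: Y_obs = Y / (1 + k_d·θ_c) = 0.461 / (1 + 0.0488 × 8.26) = 0.461 / 1.403 = 0.3286 g VSS/g bCOD.
Mass of bCOD removed per day: Q(S₀ − S) = 137 × 2614 g/m³ = 358.2 kg/d.
Biomass produced: P_X = Y_obs·Q·ΔS = 0.3286 × 358.2 ≈ 117.7 kg VSS/d.

P_X ≈ 118 kg VSS/d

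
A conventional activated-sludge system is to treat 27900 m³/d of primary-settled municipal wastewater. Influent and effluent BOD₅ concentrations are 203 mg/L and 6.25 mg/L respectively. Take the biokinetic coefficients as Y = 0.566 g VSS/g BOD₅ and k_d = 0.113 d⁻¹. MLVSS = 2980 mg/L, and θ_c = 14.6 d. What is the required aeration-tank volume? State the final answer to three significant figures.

Rearranging the biomass balance for a CMAS with decay, V = Y·Q·ΔS·θ_c / [X·(1+k_d θ_c)] = 0.566 × 27900 × (203 − 6.25) × 14.6 / [2980 × (1 + 0.113 × 14.6)] = 4.54×10^7 / 7896 = 5745 m³.

V ≈ 5740 m³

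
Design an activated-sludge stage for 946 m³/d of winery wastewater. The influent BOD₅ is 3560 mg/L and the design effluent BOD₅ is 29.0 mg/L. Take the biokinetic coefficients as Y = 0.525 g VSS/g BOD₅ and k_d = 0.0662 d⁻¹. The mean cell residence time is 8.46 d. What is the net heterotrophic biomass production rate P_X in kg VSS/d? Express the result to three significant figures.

The observed yield is Y_obs = Y/(1 + k_d·θ_c) = 0.525 / (1 + 0.0662 × 8.46) = 0.525 / 1.560 = 0.3365 g VSS per g BOD₅ removed.
Q·(S₀ − S) = 946 × (3560 − 29.0) × 10⁻³ = 3340 kg/d removed.
P_X = Y_obs · Q(S₀ − S) = 0.3365 × 3340 = 1124 kg VSS/d.

P_X ≈ 1120 kg VSS/d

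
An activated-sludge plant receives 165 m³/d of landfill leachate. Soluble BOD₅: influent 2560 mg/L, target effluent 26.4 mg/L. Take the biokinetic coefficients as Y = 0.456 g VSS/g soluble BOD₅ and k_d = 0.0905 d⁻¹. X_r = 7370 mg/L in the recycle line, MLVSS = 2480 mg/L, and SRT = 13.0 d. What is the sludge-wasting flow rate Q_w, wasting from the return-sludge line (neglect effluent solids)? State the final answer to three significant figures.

Rearranging the biomass balance for a CMAS with decay, V = Y·Q·ΔS·θ_c / [X·(1+k_d θ_c)] = 0.456 × 165 × (2560 − 26.4) × 13.0 / [2480 × (1 + 0.0905 × 13.0)] = 2.48×10^6 / 5398 = 459.1 m³.
Q_w = (V·X)/(θ_c X_r) = 459.1 × 2480 / (13.0 × 7370) = 11.88 m³/d.

Q_w ≈ 11.9 m³/d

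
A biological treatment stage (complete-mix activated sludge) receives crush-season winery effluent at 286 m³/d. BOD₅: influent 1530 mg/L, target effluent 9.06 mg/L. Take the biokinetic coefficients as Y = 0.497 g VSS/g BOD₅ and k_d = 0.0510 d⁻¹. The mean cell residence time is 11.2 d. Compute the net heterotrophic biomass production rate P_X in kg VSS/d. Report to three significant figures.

Y_obs = Y / (1 + k_d θ_c) = 0.497 / (1 + 0.0510 × 11.2) = 0.497 / 1.571 = 0.3163.
Mass of BOD₅ removed per day: Q(S₀ − S) = 286 × 1521 g/m³ = 435.0 kg/d.
Net biomass production P_X = Y_obs × Q·(S₀ − S) = 0.3163 × 435.0 = 137.6 kg VSS/d.

P_X ≈ 138 kg VSS/d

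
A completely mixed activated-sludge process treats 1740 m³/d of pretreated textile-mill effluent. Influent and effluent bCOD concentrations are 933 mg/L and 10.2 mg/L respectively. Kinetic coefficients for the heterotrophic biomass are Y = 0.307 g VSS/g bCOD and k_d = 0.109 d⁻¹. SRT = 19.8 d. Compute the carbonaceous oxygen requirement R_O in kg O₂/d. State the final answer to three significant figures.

The observed yield is Y_obs = Y/(1 + k_d·θ_c) = 0.307 / (1 + 0.109 × 19.8) = 0.307 / 3.158 = 0.09721 g VSS per g bCOD removed.
Q·(S₀ − S) = 1740 × (933 − 10.2) × 10⁻³ = 1606 kg/d removed.
Net sludge production P_X = 0.09721 × 1606 = 156.1 kg VSS/d.
Carbonaceous O₂ demand = substrate oxidised − cell-mass equivalent = 1606 − 1.42 × 156.1 = 1384 kg O₂/d.

R_O ≈ 1380 kg O₂/d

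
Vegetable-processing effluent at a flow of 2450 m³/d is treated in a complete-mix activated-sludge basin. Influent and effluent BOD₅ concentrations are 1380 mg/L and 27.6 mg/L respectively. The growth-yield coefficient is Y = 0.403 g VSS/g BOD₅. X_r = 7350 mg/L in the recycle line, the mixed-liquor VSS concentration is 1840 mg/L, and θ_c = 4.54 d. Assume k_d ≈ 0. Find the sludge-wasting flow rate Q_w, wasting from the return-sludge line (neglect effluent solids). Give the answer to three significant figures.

With k_d = 0 the design equation reduces to V = Y Q (S₀−S) θ_c / X = 0.403 × 2450 × (1380 − 27.6) × 4.54 / 1840 = 3295 m³.
Q_w = (V·X)/(θ_c X_r) = 3295 × 1840 / (4.54 × 7350) = 181.7 m³/d.

Q_w ≈ 182 m³/d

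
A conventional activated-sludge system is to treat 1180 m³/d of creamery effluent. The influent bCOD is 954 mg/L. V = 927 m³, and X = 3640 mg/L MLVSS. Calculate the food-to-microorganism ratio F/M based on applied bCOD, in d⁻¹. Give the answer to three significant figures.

Food-to-microorganism ratio F/M = Q S₀ / (V X) = 1180 × 954 / (927.0 × 3640) = 0.3336 d⁻¹.

F/M ≈ 0.334 d⁻¹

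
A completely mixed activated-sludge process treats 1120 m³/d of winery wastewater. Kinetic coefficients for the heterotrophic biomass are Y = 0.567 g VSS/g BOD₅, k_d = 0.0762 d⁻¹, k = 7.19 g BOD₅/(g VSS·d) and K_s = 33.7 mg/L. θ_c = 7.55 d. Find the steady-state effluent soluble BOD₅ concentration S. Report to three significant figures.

For a completely mixed reactor with recycle the Lawrence–McCarty relation gives S = K_s·(1 + k_d·θ_c) / [θ_c·(Y·k − k_d) − 1] = 33.7 × (1 + 0.0762 × 7.55) / [7.55 × (0.567 × 7.19 − 0.0762) − 1] = 53.09 / 29.20 = 1.818 mg/L.

S ≈ 1.82 mg/L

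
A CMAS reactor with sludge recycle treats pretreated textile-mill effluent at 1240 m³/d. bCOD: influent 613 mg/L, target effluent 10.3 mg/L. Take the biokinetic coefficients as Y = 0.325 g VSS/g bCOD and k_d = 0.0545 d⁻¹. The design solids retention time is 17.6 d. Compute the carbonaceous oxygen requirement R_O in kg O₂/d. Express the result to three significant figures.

R_O ≈ 571 kg O₂/d

Y_obs = Y / (1 + k_d θ_c) = 0.325 / (1 + 0.0545 × 17.6) = 0.325 / 1.959 = 0.1659.
ΔS = 613 − 10.3 = 602.7 mg/L, so the substrate removal rate is 1240 × 602.7/1000 = 747.3 kg bCOD/d.
Biomass synthesised: P_X = Y_obs × 747.3 = 124.0 kg VSS/d.
Carbonaceous O₂ demand = substrate oxidised − cell-mass equivalent = 747.3 − 1.42 × 124.0 = 571.3 kg O₂/d.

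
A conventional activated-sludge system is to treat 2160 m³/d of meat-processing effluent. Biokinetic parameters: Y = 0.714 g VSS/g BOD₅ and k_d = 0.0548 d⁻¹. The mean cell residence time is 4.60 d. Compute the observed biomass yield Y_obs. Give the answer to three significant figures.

Observed yield with endogenous decay: Y_obs = Y / (1 + k_d·θ_c) = 0.714 / (1 + 0.0548 × 4.60) = 0.714 / 1.252 = 0.5703 g VSS/g BOD₅.

Y_obs ≈ 0.570 g VSS/g BOD₅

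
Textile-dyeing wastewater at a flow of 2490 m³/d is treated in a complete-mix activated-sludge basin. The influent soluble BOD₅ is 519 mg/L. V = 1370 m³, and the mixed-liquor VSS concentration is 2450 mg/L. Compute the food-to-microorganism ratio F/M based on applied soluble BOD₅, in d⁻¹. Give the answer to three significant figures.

Food-to-microorganism ratio F/M = Q S₀ / (V X) = 2490 × 519 / (1370 × 2450) = 0.3850 d⁻¹.

F/M ≈ 0.385 d⁻¹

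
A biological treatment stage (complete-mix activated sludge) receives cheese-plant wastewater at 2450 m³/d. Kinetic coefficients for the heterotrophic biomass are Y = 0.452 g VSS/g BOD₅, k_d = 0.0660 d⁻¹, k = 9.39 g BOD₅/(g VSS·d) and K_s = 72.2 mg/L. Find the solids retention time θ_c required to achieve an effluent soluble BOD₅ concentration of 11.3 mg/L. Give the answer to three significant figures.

θ_c ≈ 1.97 d

At the target effluent, Y k S/(K_s+S) = 0.452×9.39×11.3/83.50 = 0.5744 d⁻¹.
θ_c = 1/(μ − k_d) = 1/(0.5744 − 0.0660) = 1/0.5084 = 1.967 d.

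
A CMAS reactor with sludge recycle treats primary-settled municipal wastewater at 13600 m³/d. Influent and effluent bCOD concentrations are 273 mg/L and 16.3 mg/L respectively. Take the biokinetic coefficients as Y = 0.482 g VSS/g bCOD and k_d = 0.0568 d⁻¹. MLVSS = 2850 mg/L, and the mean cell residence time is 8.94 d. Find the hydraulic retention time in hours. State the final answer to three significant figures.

τ ≈ 6.18 h

Rearranging the biomass balance for a CMAS with decay, V = Y·Q·ΔS·θ_c / [X·(1+k_d θ_c)] = 0.482 × 13600 × (273 − 16.3) × 8.94 / [2850 × (1 + 0.0568 × 8.94)] = 1.5×10^7 / 4297 = 3501 m³.
HRT = V/Q = 3501 m³ / 13600 m³·d⁻¹ = 0.2574 d × 24 = 6.178 h.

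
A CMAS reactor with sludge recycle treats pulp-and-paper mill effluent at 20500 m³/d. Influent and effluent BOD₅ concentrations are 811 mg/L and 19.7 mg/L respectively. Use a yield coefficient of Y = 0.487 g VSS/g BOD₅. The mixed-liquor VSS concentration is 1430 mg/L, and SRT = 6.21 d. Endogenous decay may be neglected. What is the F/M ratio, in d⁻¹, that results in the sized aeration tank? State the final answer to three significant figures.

With k_d = 0 the design equation reduces to V = Y Q (S₀−S) θ_c / X = 0.487 × 20500 × (811 − 19.7) × 6.21 / 1430 = 34307 m³.
F/M = Q·S₀ / (V·X) = 20500 × 811 / (34307 × 1430) = 0.3389 g BOD₅·(g VSS·d)⁻¹.

F/M ≈ 0.339 d⁻¹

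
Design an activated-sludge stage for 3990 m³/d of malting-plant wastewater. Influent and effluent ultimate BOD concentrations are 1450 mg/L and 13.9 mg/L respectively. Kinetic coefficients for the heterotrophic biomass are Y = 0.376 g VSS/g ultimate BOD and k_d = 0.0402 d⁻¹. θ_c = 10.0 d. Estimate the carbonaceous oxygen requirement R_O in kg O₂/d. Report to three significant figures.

R_O ≈ 3550 kg O₂/d

Correct the yield for decay: Y_obs = Y/(1 + k_d θ_c) = 0.376 / (1 + 0.0402 × 10.0) = 0.376 / 1.402 = 0.2682.
ΔS = 1450 − 13.9 = 1436 mg/L, so the substrate removal rate is 3990 × 1436/1000 = 5730 kg ultimate BOD/d.
Net sludge production P_X = 0.2682 × 5730 = 1537 kg VSS/d.
R_O = Q·ΔS − 1.42 P_X = 5730 − 2182 = 3548 kg O₂/d.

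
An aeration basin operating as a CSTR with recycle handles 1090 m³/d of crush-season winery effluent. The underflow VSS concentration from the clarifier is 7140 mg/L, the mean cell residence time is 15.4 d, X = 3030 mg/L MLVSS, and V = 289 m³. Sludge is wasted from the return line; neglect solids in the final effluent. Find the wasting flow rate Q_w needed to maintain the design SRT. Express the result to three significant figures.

Q_w ≈ 7.96 m³/d

Q_w = (V·X)/(θ_c X_r) = 289.0 × 3030 / (15.4 × 7140) = 7.964 m³/d.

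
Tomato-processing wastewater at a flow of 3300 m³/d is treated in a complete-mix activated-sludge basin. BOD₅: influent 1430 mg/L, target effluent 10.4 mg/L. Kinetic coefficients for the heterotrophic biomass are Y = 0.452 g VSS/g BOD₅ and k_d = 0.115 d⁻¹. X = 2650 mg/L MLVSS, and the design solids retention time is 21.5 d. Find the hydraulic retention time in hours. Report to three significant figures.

From the SRT design equation V = Y Q (S₀−S) θ_c / [X (1 + k_d θ_c)] = 0.452 × 3300 × (1430 − 10.4) × 21.5 / [2650 × (1 + 0.115 × 21.5)] = 4.55×10^7 / 9202 = 4947 m³.
τ = V/Q = 4947/3300 = 1.499 d, or 35.98 h.

τ ≈ 36.0 h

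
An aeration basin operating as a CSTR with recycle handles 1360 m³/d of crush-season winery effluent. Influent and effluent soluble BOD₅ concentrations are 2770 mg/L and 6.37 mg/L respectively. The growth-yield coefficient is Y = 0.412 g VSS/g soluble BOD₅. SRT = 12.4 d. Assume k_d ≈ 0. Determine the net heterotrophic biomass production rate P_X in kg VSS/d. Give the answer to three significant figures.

P_X ≈ 1550 kg VSS/d

No decay correction is needed, so Y_obs = Y = 0.412.
Substrate removed = Q·(S₀ − S) = 1360 m³/d × (2770 − 6.37) g/m³ = 3.76×10^6 g/d = 3759 kg/d.
Net biomass production P_X = Y_obs × Q·(S₀ − S) = 0.4120 × 3759 = 1549 kg VSS/d.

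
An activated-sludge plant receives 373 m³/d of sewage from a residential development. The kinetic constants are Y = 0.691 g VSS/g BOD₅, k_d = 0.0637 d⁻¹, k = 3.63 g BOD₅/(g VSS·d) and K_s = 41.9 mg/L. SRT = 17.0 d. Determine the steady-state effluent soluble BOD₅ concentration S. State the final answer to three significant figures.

S ≈ 2.15 mg/L

Effluent substrate depends only on kinetics and SRT: S = K_s(1 + k_d θ_c) / [θ_c(Yk − k_d) − 1] = 41.9 × (1 + 0.0637 × 17.0) / [17.0 × (0.691 × 3.63 − 0.0637) − 1] = 87.27 / 40.56 = 2.152 mg/L.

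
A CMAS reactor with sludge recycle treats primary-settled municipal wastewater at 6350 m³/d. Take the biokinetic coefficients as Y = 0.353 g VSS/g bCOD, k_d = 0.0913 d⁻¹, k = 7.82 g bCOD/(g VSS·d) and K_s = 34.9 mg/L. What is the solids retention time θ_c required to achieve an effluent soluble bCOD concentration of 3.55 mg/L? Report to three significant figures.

Specific growth rate at S = 3.55 mg/L: μ = YkS/(K_s+S) = 0.353·7.82·3.55/(34.9+3.55) = 0.2549 d⁻¹.
θ_c = 1/(μ − k_d) = 1/(0.2549 − 0.0913) = 1/0.1636 = 6.114 d.

θ_c ≈ 6.11 d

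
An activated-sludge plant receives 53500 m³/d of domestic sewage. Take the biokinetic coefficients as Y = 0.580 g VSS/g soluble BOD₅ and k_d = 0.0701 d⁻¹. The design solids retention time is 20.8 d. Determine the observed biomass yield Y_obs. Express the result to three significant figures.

Observed yield with endogenous decay: Y_obs = Y / (1 + k_d·θ_c) = 0.580 / (1 + 0.0701 × 20.8) = 0.580 / 2.458 = 0.2360 g VSS/g soluble BOD₅.

Y_obs ≈ 0.236 g VSS/g soluble BOD₅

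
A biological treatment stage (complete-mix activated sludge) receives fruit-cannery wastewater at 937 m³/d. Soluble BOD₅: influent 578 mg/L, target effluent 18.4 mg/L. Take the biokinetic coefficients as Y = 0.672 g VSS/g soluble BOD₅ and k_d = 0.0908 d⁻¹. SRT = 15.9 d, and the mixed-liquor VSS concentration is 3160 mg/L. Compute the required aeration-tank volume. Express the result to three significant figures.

V ≈ 726 m³

Steady-state biomass mass balance: V·X·(1 + k_d·θ_c) = Y·Q·(S₀ − S)·θ_c, so V = 0.672 × 937 × (578 − 18.4) × 15.9 / [3160 × (1 + 0.0908 × 15.9)] = 5.6×10^6 / 7722 = 725.5 m³.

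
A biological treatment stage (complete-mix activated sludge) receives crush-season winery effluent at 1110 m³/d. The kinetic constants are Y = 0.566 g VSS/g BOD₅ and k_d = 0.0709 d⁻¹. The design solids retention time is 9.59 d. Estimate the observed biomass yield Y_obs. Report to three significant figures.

Y_obs = Y / (1 + k_d θ_c) = 0.566 / (1 + 0.0709 × 9.59) = 0.566 / 1.680 = 0.3369.

Y_obs ≈ 0.337 g VSS/g BOD₅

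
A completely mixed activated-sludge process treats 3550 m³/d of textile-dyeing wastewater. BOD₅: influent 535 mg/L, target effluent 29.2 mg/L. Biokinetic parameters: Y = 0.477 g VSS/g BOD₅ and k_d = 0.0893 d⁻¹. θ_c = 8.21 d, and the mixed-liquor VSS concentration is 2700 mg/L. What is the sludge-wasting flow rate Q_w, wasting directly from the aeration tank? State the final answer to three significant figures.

Rearranging the biomass balance for a CMAS with decay, V = Y·Q·ΔS·θ_c / [X·(1+k_d θ_c)] = 0.477 × 3550 × (535 − 29.2) × 8.21 / [2700 × (1 + 0.0893 × 8.21)] = 7.03×10^6 / 4680 = 1503 m³.
With mixed-liquor wasting, θ_c = V/Q_w, so Q_w = V/θ_c = 1503/8.21 = 183.0 m³/d.

Q_w ≈ 183 m³/d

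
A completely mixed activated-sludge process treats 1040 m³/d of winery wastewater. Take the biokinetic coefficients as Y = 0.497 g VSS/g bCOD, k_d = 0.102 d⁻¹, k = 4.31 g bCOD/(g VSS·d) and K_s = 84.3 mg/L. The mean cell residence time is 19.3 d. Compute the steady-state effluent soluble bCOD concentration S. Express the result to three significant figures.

S ≈ 6.52 mg/L

Effluent substrate depends only on kinetics and SRT: S = K_s(1 + k_d θ_c) / [θ_c(Yk − k_d) − 1] = 84.3 × (1 + 0.102 × 19.3) / [19.3 × (0.497 × 4.31 − 0.102) − 1] = 250.3 / 38.37 = 6.522 mg/L.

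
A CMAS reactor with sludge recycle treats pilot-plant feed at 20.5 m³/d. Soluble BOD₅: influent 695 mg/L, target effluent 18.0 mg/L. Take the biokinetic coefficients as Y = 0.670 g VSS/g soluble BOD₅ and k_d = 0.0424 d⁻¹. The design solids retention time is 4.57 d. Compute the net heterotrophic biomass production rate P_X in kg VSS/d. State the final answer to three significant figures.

Observed yield with endogenous decay: Y_obs = Y / (1 + k_d·θ_c) = 0.670 / (1 + 0.0424 × 4.57) = 0.670 / 1.194 = 0.5612 g VSS/g soluble BOD₅.
Substrate removed = Q·(S₀ − S) = 20.5 m³/d × (695 − 18.0) g/m³ = 1.39×10^4 g/d = 13.88 kg/d.
P_X = Y_obs · Q(S₀ − S) = 0.5612 × 13.88 = 7.789 kg VSS/d.

P_X ≈ 7.79 kg VSS/d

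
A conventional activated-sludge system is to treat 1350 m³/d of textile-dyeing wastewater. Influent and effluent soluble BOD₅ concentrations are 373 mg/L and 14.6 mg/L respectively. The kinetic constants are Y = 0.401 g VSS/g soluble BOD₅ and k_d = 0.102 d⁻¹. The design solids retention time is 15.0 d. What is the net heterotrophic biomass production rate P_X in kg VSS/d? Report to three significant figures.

P_X ≈ 76.7 kg VSS/d

Correct the yield for decay: Y_obs = Y/(1 + k_d θ_c) = 0.401 / (1 + 0.102 × 15.0) = 0.401 / 2.530 = 0.1585.
Mass of soluble BOD₅ removed per day: Q(S₀ − S) = 1350 × 358.4 g/m³ = 483.8 kg/d.
Net biomass production P_X = Y_obs × Q·(S₀ − S) = 0.1585 × 483.8 = 76.69 kg VSS/d.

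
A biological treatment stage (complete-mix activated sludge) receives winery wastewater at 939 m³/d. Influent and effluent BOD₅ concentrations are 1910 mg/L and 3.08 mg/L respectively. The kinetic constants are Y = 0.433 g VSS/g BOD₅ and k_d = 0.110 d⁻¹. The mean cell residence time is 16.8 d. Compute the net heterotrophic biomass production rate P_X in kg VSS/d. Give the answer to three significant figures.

Observed yield with endogenous decay: Y_obs = Y / (1 + k_d·θ_c) = 0.433 / (1 + 0.110 × 16.8) = 0.433 / 2.848 = 0.1520 g VSS/g BOD₅.
Mass of BOD₅ removed per day: Q(S₀ − S) = 939 × 1907 g/m³ = 1791 kg/d.
Biomass produced: P_X = Y_obs·Q·ΔS = 0.1520 × 1791 ≈ 272.2 kg VSS/d.

P_X ≈ 272 kg VSS/d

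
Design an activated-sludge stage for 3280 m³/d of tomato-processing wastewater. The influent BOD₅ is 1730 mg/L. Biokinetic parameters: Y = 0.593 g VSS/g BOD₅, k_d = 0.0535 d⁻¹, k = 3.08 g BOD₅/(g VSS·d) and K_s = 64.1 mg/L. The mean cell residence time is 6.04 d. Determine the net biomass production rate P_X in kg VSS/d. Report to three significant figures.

Effluent substrate depends only on kinetics and SRT: S = K_s(1 + k_d θ_c) / [θ_c(Yk − k_d) − 1] = 64.1 × (1 + 0.0535 × 6.04) / [6.04 × (0.593 × 3.08 − 0.0535) − 1] = 84.81 / 9.709 = 8.736 mg/L.
The observed yield is Y_obs = Y/(1 + k_d·θ_c) = 0.593 / (1 + 0.0535 × 6.04) = 0.593 / 1.323 = 0.4482 g VSS per g BOD₅ removed.
Substrate removed = Q·(S₀ − S) = 3280 m³/d × (1730 − 8.74) g/m³ = 5.65×10^6 g/d = 5646 kg/d.
Net biomass production P_X = Y_obs × Q·(S₀ − S) = 0.4482 × 5646 = 2530 kg VSS/d.

P_X ≈ 2530 kg VSS/d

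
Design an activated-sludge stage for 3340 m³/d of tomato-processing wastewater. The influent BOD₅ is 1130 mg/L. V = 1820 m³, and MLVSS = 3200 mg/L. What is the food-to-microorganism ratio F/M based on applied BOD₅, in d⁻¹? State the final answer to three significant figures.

F/M = applied load / biomass = Q·S₀/(V·X) = 3340 × 1130 / (1820 × 3200) = 0.6480 d⁻¹.

F/M ≈ 0.648 d⁻¹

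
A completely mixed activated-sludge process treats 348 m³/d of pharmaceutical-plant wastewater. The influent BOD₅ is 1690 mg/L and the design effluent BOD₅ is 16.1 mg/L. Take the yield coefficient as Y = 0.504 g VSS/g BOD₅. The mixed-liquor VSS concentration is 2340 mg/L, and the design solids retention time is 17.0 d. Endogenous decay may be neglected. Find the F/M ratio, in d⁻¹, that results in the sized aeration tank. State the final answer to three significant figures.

F/M ≈ 0.118 d⁻¹

V·X = Y·Q·ΔS·θ_c gives V = 0.504 × 348 × (1690 − 16.1) × 17.0 / 2340 = 2133 m³.
F/M = Q·S₀ / (V·X) = 348 × 1690 / (2133 × 2340) = 0.1178 g BOD₅·(g VSS·d)⁻¹.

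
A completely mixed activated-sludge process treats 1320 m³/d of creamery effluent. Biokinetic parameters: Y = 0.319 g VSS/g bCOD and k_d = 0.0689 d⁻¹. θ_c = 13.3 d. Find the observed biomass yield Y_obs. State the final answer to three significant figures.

Observed yield with endogenous decay: Y_obs = Y / (1 + k_d·θ_c) = 0.319 / (1 + 0.0689 × 13.3) = 0.319 / 1.916 = 0.1665 g VSS/g bCOD.

Y_obs ≈ 0.166 g VSS/g bCOD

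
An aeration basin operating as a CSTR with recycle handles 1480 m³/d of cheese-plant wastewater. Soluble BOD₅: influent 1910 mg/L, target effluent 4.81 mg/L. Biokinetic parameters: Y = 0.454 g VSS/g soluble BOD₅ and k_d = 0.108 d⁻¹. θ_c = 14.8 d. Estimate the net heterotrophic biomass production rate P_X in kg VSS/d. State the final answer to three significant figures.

P_X ≈ 493 kg VSS/d

Y_obs = Y / (1 + k_d θ_c) = 0.454 / (1 + 0.108 × 14.8) = 0.454 / 2.598 = 0.1747.
Mass of soluble BOD₅ removed per day: Q(S₀ − S) = 1480 × 1905 g/m³ = 2820 kg/d.
P_X = Y_obs · Q(S₀ − S) = 0.1747 × 2820 = 492.7 kg VSS/d.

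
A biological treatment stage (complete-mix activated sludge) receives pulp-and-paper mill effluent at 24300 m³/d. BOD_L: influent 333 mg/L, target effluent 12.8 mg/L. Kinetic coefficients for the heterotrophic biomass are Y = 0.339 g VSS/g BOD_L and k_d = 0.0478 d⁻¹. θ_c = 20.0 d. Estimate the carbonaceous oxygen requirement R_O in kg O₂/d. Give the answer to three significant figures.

R_O ≈ 5870 kg O₂/d

Correct the yield for decay: Y_obs = Y/(1 + k_d θ_c) = 0.339 / (1 + 0.0478 × 20.0) = 0.339 / 1.956 = 0.1733.
Q·(S₀ − S) = 24300 × (333 − 12.8) × 10⁻³ = 7781 kg/d removed.
P_X = Y_obs·Q·(S₀ − S) = 0.1733 × 7781 = 1349 kg VSS/d.
Carbonaceous O₂ demand = substrate oxidised − cell-mass equivalent = 7781 − 1.42 × 1349 = 5866 kg O₂/d.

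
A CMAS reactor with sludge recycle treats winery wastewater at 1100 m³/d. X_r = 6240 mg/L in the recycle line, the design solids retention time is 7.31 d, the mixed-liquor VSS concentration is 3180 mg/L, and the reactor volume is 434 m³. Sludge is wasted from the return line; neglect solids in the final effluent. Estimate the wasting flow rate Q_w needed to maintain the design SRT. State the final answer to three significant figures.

Q_w ≈ 30.3 m³/d

θ_c = V·X/(Q_w·X_r) when wasting from the recycle, so Q_w = V·X/(θ_c·X_r) = 434.0 × 3180 / (7.31 × 6240) = 30.26 m³/d.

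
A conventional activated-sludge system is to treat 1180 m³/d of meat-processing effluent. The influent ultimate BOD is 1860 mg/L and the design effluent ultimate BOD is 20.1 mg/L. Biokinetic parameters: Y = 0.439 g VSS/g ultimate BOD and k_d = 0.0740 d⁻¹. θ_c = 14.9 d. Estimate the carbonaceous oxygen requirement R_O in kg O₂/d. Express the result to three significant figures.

Y_obs = Y / (1 + k_d θ_c) = 0.439 / (1 + 0.0740 × 14.9) = 0.439 / 2.103 = 0.2088.
Substrate removed = Q·(S₀ − S) = 1180 m³/d × (1860 − 20.1) g/m³ = 2.17×10^6 g/d = 2171 kg/d.
Biomass synthesised: P_X = Y_obs × 2171 = 453.3 kg VSS/d.
Carbonaceous O₂ demand = substrate oxidised − cell-mass equivalent = 2171 − 1.42 × 453.3 = 1527 kg O₂/d.

R_O ≈ 1530 kg O₂/d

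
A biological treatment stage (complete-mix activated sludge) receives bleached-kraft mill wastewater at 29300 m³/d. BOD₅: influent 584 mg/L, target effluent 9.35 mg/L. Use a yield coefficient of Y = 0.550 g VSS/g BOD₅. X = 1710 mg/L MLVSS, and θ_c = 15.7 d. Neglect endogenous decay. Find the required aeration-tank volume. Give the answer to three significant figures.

V ≈ 85000 m³

V·X = Y·Q·ΔS·θ_c gives V = 0.550 × 29300 × (584 − 9.35) × 15.7 / 1710 = 85023 m³.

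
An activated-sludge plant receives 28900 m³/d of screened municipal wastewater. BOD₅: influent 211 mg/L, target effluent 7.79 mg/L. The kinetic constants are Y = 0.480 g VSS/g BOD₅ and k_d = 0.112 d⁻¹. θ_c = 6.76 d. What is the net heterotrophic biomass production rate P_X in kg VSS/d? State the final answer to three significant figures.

Y_obs = Y / (1 + k_d θ_c) = 0.480 / (1 + 0.112 × 6.76) = 0.480 / 1.757 = 0.2732.
Substrate removed = Q·(S₀ − S) = 28900 m³/d × (211 − 7.79) g/m³ = 5.87×10^6 g/d = 5873 kg/d.
Net biomass production P_X = Y_obs × Q·(S₀ − S) = 0.2732 × 5873 = 1604 kg VSS/d.

P_X ≈ 1600 kg VSS/d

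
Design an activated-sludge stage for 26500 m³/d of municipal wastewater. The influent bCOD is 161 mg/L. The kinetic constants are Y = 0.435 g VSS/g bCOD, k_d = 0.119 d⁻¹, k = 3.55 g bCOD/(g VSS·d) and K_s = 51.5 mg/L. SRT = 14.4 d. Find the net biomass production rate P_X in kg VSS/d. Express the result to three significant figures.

P_X ≈ 654 kg VSS/d

For a completely mixed reactor with recycle the Lawrence–McCarty relation gives S = K_s·(1 + k_d·θ_c) / [θ_c·(Y·k − k_d) − 1] = 51.5 × (1 + 0.119 × 14.4) / [14.4 × (0.435 × 3.55 − 0.119) − 1] = 139.8 / 19.52 = 7.158 mg/L.
The observed yield is Y_obs = Y/(1 + k_d·θ_c) = 0.435 / (1 + 0.119 × 14.4) = 0.435 / 2.714 = 0.1603 g VSS per g bCOD removed.
Mass of bCOD removed per day: Q(S₀ − S) = 26500 × 153.8 g/m³ = 4077 kg/d.
P_X = Y_obs · Q(S₀ − S) = 0.1603 × 4077 = 653.5 kg VSS/d.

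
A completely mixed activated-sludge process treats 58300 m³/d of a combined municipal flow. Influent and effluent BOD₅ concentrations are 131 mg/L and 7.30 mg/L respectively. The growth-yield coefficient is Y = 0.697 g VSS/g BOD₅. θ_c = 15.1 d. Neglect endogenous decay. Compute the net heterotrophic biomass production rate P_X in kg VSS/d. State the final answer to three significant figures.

No decay correction is needed, so Y_obs = Y = 0.697.
Mass of BOD₅ removed per day: Q(S₀ − S) = 58300 × 123.7 g/m³ = 7212 kg/d.
P_X = Y_obs · Q(S₀ − S) = 0.6970 × 7212 = 5027 kg VSS/d.

P_X ≈ 5030 kg VSS/d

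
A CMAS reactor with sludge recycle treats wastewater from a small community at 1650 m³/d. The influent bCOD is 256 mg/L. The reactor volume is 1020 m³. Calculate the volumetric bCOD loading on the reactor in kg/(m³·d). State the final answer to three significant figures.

Applied bCOD load per unit volume = Q·S₀/V = (1650 × 256/1000)/1020 = 0.4141 kg bCOD·m⁻³·d⁻¹.

L_v ≈ 0.414 kg bCOD/(m³·d)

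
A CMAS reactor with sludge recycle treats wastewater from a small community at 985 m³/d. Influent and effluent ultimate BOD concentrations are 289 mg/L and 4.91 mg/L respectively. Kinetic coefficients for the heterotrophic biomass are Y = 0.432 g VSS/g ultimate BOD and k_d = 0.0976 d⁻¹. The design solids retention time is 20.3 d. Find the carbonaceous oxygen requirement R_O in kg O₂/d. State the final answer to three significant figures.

R_O ≈ 222 kg O₂/d

Observed yield with endogenous decay: Y_obs = Y / (1 + k_d·θ_c) = 0.432 / (1 + 0.0976 × 20.3) = 0.432 / 2.981 = 0.1449 g VSS/g ultimate BOD.
Substrate removed = Q·(S₀ − S) = 985 m³/d × (289 − 4.91) g/m³ = 2.8×10^5 g/d = 279.8 kg/d.
P_X = Y_obs·Q·(S₀ − S) = 0.1449 × 279.8 = 40.55 kg VSS/d.
Carbonaceous O₂ demand = substrate oxidised − cell-mass equivalent = 279.8 − 1.42 × 40.55 = 222.2 kg O₂/d.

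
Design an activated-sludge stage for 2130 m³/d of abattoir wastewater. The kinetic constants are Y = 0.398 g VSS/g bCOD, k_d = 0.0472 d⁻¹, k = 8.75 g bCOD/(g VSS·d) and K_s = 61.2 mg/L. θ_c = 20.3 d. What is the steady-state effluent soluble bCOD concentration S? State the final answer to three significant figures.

From the Monod/SRT balance for a CMAS, S = K_s·(1+k_d θ_c)/[θ_c·(Y k − k_d) − 1] = 61.2 × (1 + 0.0472 × 20.3) / [20.3 × (0.398 × 8.75 − 0.0472) − 1] = 119.8 / 68.74 = 1.743 mg/L.

S ≈ 1.74 mg/L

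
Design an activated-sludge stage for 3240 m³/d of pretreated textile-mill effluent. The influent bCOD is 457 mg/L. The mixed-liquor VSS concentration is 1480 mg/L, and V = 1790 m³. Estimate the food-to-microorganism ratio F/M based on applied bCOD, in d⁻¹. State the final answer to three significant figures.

F/M = applied load / biomass = Q·S₀/(V·X) = 3240 × 457 / (1790 × 1480) = 0.5589 d⁻¹.

F/M ≈ 0.559 d⁻¹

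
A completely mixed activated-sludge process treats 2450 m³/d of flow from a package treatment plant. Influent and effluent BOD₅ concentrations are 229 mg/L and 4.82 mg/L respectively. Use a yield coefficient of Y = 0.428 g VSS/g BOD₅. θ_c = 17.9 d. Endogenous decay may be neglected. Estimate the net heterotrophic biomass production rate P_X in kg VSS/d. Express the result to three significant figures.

P_X ≈ 235 kg VSS/d

No decay correction is needed, so Y_obs = Y = 0.428.
Q·(S₀ − S) = 2450 × (229 − 4.82) × 10⁻³ = 549.2 kg/d removed.
Net biomass production P_X = Y_obs × Q·(S₀ − S) = 0.4280 × 549.2 = 235.1 kg VSS/d.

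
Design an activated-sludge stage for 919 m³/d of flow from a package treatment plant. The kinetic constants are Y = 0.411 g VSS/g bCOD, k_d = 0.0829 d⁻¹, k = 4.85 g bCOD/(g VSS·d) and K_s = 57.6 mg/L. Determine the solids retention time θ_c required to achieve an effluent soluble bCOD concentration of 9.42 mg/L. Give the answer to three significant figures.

Specific growth rate at S = 9.42 mg/L: μ = YkS/(K_s+S) = 0.411·4.85·9.42/(57.6+9.42) = 0.2802 d⁻¹.
θ_c = 1/(μ − k_d) = 1/(0.2802 − 0.0829) = 1/0.1973 = 5.069 d.

θ_c ≈ 5.07 d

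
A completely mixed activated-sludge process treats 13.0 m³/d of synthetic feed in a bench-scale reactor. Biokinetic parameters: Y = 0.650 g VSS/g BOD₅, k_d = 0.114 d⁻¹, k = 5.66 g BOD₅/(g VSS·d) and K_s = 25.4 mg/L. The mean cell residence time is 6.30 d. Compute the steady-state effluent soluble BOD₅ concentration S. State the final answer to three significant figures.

S ≈ 2.03 mg/L

For a completely mixed reactor with recycle the Lawrence–McCarty relation gives S = K_s·(1 + k_d·θ_c) / [θ_c·(Y·k − k_d) − 1] = 25.4 × (1 + 0.114 × 6.30) / [6.30 × (0.650 × 5.66 − 0.114) − 1] = 43.64 / 21.46 = 2.034 mg/L.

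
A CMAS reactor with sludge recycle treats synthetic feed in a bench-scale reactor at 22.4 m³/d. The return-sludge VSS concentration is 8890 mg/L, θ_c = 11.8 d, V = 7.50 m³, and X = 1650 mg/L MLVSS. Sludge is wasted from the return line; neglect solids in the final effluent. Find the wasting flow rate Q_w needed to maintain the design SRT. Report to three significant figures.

Q_w = (V·X)/(θ_c X_r) = 7.500 × 1650 / (11.8 × 8890) = 0.1180 m³/d.

Q_w ≈ 0.118 m³/d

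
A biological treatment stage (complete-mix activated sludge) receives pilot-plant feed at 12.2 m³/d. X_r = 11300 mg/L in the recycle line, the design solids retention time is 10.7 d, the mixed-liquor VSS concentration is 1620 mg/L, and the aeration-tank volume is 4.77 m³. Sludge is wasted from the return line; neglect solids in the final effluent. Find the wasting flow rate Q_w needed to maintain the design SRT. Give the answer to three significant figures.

Q_w ≈ 0.0639 m³/d

θ_c = V·X/(Q_w·X_r) when wasting from the recycle, so Q_w = V·X/(θ_c·X_r) = 4.770 × 1620 / (10.7 × 11300) = 0.06391 m³/d.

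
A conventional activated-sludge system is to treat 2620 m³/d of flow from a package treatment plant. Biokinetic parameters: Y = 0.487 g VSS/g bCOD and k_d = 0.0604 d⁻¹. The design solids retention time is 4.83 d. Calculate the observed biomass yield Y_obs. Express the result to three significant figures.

The observed yield is Y_obs = Y/(1 + k_d·θ_c) = 0.487 / (1 + 0.0604 × 4.83) = 0.487 / 1.292 = 0.3770 g VSS per g bCOD removed.

Y_obs ≈ 0.377 g VSS/g bCOD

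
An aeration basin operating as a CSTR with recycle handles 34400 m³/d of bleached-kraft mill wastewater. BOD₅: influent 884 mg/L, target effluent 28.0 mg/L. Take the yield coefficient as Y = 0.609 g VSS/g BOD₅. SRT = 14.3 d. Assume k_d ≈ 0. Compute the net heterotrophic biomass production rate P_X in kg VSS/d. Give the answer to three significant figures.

Since k_d ≈ 0, Y_obs = Y = 0.609 g VSS/g BOD₅.
Mass of BOD₅ removed per day: Q(S₀ − S) = 34400 × 856.0 g/m³ = 29446 kg/d.
Biomass produced: P_X = Y_obs·Q·ΔS = 0.6090 × 29446 ≈ 17933 kg VSS/d.

P_X ≈ 17900 kg VSS/d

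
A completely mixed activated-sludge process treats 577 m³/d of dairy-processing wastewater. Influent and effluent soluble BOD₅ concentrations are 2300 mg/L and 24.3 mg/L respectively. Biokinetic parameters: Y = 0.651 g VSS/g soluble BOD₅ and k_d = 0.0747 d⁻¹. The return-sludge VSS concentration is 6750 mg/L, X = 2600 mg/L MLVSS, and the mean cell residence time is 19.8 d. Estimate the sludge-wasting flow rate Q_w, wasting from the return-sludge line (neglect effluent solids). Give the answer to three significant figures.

Q_w ≈ 51.1 m³/d

Rearranging the biomass balance for a CMAS with decay, V = Y·Q·ΔS·θ_c / [X·(1+k_d θ_c)] = 0.651 × 577 × (2300 − 24.3) × 19.8 / [2600 × (1 + 0.0747 × 19.8)] = 1.69×10^7 / 6446 = 2626 m³.
θ_c = V·X/(Q_w·X_r) when wasting from the recycle, so Q_w = V·X/(θ_c·X_r) = 2626 × 2600 / (19.8 × 6750) = 51.08 m³/d.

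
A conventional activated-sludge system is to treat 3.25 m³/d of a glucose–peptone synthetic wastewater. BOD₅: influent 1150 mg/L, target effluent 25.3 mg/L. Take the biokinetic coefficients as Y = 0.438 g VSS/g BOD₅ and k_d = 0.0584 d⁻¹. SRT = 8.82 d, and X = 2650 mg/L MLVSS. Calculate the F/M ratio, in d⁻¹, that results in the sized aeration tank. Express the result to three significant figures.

From the SRT design equation V = Y Q (S₀−S) θ_c / [X (1 + k_d θ_c)] = 0.438 × 3.25 × (1150 − 25.3) × 8.82 / [2650 × (1 + 0.0584 × 8.82)] = 1.41×10^4 / 4015 = 3.517 m³.
F/M = applied load / biomass = Q·S₀/(V·X) = 3.25 × 1150 / (3.517 × 2650) = 0.4010 d⁻¹.

F/M ≈ 0.401 d⁻¹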